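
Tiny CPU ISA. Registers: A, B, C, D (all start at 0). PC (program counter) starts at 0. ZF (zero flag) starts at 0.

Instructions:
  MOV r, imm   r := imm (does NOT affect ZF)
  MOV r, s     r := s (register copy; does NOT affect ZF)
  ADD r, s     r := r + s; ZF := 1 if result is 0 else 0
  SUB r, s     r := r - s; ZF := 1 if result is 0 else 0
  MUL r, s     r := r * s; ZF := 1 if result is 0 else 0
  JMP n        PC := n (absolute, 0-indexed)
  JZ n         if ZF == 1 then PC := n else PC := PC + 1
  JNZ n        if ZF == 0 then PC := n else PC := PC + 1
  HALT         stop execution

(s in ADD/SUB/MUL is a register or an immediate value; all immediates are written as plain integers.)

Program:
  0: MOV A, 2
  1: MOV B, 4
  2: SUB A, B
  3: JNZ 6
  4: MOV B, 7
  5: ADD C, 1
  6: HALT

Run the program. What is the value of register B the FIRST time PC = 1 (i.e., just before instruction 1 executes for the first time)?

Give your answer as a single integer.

Step 1: PC=0 exec 'MOV A, 2'. After: A=2 B=0 C=0 D=0 ZF=0 PC=1
First time PC=1: B=0

0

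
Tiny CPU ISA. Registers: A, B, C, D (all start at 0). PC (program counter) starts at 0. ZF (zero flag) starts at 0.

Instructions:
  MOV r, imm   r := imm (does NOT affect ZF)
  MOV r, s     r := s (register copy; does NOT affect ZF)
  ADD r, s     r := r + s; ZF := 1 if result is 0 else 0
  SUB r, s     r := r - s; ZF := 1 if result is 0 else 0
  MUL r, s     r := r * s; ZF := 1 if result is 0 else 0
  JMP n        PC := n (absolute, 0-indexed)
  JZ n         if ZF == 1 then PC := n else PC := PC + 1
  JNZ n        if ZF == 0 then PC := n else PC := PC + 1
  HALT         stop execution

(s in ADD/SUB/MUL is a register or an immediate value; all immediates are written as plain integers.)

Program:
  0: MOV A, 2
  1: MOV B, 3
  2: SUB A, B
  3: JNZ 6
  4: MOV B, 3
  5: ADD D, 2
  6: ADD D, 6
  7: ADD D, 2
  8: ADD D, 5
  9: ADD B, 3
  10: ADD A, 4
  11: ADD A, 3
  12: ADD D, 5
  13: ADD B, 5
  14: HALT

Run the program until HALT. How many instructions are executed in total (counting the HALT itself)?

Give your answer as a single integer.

Step 1: PC=0 exec 'MOV A, 2'. After: A=2 B=0 C=0 D=0 ZF=0 PC=1
Step 2: PC=1 exec 'MOV B, 3'. After: A=2 B=3 C=0 D=0 ZF=0 PC=2
Step 3: PC=2 exec 'SUB A, B'. After: A=-1 B=3 C=0 D=0 ZF=0 PC=3
Step 4: PC=3 exec 'JNZ 6'. After: A=-1 B=3 C=0 D=0 ZF=0 PC=6
Step 5: PC=6 exec 'ADD D, 6'. After: A=-1 B=3 C=0 D=6 ZF=0 PC=7
Step 6: PC=7 exec 'ADD D, 2'. After: A=-1 B=3 C=0 D=8 ZF=0 PC=8
Step 7: PC=8 exec 'ADD D, 5'. After: A=-1 B=3 C=0 D=13 ZF=0 PC=9
Step 8: PC=9 exec 'ADD B, 3'. After: A=-1 B=6 C=0 D=13 ZF=0 PC=10
Step 9: PC=10 exec 'ADD A, 4'. After: A=3 B=6 C=0 D=13 ZF=0 PC=11
Step 10: PC=11 exec 'ADD A, 3'. After: A=6 B=6 C=0 D=13 ZF=0 PC=12
Step 11: PC=12 exec 'ADD D, 5'. After: A=6 B=6 C=0 D=18 ZF=0 PC=13
Step 12: PC=13 exec 'ADD B, 5'. After: A=6 B=11 C=0 D=18 ZF=0 PC=14
Step 13: PC=14 exec 'HALT'. After: A=6 B=11 C=0 D=18 ZF=0 PC=14 HALTED
Total instructions executed: 13

Answer: 13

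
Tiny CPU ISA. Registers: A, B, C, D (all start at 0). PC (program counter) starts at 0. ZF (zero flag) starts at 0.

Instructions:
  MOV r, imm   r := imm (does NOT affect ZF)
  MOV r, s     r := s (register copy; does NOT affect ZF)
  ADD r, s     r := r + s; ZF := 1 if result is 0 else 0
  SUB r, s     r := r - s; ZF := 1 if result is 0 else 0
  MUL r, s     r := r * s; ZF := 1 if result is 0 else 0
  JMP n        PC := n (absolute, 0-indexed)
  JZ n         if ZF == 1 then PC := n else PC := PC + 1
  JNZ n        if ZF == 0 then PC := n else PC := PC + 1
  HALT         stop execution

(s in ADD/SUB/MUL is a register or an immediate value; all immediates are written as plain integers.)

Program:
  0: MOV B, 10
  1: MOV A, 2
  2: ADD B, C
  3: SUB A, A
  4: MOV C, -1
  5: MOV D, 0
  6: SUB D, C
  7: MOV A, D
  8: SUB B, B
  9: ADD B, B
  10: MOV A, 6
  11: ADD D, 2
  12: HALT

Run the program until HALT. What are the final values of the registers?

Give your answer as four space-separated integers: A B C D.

Step 1: PC=0 exec 'MOV B, 10'. After: A=0 B=10 C=0 D=0 ZF=0 PC=1
Step 2: PC=1 exec 'MOV A, 2'. After: A=2 B=10 C=0 D=0 ZF=0 PC=2
Step 3: PC=2 exec 'ADD B, C'. After: A=2 B=10 C=0 D=0 ZF=0 PC=3
Step 4: PC=3 exec 'SUB A, A'. After: A=0 B=10 C=0 D=0 ZF=1 PC=4
Step 5: PC=4 exec 'MOV C, -1'. After: A=0 B=10 C=-1 D=0 ZF=1 PC=5
Step 6: PC=5 exec 'MOV D, 0'. After: A=0 B=10 C=-1 D=0 ZF=1 PC=6
Step 7: PC=6 exec 'SUB D, C'. After: A=0 B=10 C=-1 D=1 ZF=0 PC=7
Step 8: PC=7 exec 'MOV A, D'. After: A=1 B=10 C=-1 D=1 ZF=0 PC=8
Step 9: PC=8 exec 'SUB B, B'. After: A=1 B=0 C=-1 D=1 ZF=1 PC=9
Step 10: PC=9 exec 'ADD B, B'. After: A=1 B=0 C=-1 D=1 ZF=1 PC=10
Step 11: PC=10 exec 'MOV A, 6'. After: A=6 B=0 C=-1 D=1 ZF=1 PC=11
Step 12: PC=11 exec 'ADD D, 2'. After: A=6 B=0 C=-1 D=3 ZF=0 PC=12
Step 13: PC=12 exec 'HALT'. After: A=6 B=0 C=-1 D=3 ZF=0 PC=12 HALTED

Answer: 6 0 -1 3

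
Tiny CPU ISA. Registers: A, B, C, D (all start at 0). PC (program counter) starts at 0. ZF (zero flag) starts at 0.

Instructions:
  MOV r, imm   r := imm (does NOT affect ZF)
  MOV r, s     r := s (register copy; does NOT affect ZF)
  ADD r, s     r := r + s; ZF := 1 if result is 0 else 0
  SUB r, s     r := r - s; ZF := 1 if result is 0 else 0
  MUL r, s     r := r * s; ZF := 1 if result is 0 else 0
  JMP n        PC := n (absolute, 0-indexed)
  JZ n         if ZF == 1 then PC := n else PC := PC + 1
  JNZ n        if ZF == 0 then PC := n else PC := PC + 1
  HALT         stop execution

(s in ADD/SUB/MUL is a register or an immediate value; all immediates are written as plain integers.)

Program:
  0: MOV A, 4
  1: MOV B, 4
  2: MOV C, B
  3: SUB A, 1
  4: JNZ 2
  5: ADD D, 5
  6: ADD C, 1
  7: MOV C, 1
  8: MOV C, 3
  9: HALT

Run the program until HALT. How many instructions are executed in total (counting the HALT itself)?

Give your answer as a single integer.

Answer: 19

Derivation:
Step 1: PC=0 exec 'MOV A, 4'. After: A=4 B=0 C=0 D=0 ZF=0 PC=1
Step 2: PC=1 exec 'MOV B, 4'. After: A=4 B=4 C=0 D=0 ZF=0 PC=2
Step 3: PC=2 exec 'MOV C, B'. After: A=4 B=4 C=4 D=0 ZF=0 PC=3
Step 4: PC=3 exec 'SUB A, 1'. After: A=3 B=4 C=4 D=0 ZF=0 PC=4
Step 5: PC=4 exec 'JNZ 2'. After: A=3 B=4 C=4 D=0 ZF=0 PC=2
Step 6: PC=2 exec 'MOV C, B'. After: A=3 B=4 C=4 D=0 ZF=0 PC=3
Step 7: PC=3 exec 'SUB A, 1'. After: A=2 B=4 C=4 D=0 ZF=0 PC=4
Step 8: PC=4 exec 'JNZ 2'. After: A=2 B=4 C=4 D=0 ZF=0 PC=2
Step 9: PC=2 exec 'MOV C, B'. After: A=2 B=4 C=4 D=0 ZF=0 PC=3
Step 10: PC=3 exec 'SUB A, 1'. After: A=1 B=4 C=4 D=0 ZF=0 PC=4
Step 11: PC=4 exec 'JNZ 2'. After: A=1 B=4 C=4 D=0 ZF=0 PC=2
Step 12: PC=2 exec 'MOV C, B'. After: A=1 B=4 C=4 D=0 ZF=0 PC=3
Step 13: PC=3 exec 'SUB A, 1'. After: A=0 B=4 C=4 D=0 ZF=1 PC=4
Step 14: PC=4 exec 'JNZ 2'. After: A=0 B=4 C=4 D=0 ZF=1 PC=5
Step 15: PC=5 exec 'ADD D, 5'. After: A=0 B=4 C=4 D=5 ZF=0 PC=6
Step 16: PC=6 exec 'ADD C, 1'. After: A=0 B=4 C=5 D=5 ZF=0 PC=7
Step 17: PC=7 exec 'MOV C, 1'. After: A=0 B=4 C=1 D=5 ZF=0 PC=8
Step 18: PC=8 exec 'MOV C, 3'. After: A=0 B=4 C=3 D=5 ZF=0 PC=9
Step 19: PC=9 exec 'HALT'. After: A=0 B=4 C=3 D=5 ZF=0 PC=9 HALTED
Total instructions executed: 19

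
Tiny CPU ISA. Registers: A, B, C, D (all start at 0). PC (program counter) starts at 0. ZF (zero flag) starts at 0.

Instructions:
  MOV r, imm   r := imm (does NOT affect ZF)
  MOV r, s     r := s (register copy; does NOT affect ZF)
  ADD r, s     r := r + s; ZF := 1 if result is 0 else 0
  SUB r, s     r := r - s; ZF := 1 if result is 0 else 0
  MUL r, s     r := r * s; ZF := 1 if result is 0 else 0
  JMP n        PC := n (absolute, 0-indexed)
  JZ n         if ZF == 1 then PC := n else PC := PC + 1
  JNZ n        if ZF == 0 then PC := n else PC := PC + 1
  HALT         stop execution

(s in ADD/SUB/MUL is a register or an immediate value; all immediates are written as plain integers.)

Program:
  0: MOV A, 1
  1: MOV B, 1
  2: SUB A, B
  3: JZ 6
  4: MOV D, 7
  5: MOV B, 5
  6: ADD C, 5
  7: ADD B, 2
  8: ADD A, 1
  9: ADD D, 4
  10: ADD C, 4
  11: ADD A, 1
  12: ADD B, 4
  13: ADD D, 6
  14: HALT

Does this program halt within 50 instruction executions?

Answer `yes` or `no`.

Answer: yes

Derivation:
Step 1: PC=0 exec 'MOV A, 1'. After: A=1 B=0 C=0 D=0 ZF=0 PC=1
Step 2: PC=1 exec 'MOV B, 1'. After: A=1 B=1 C=0 D=0 ZF=0 PC=2
Step 3: PC=2 exec 'SUB A, B'. After: A=0 B=1 C=0 D=0 ZF=1 PC=3
Step 4: PC=3 exec 'JZ 6'. After: A=0 B=1 C=0 D=0 ZF=1 PC=6
Step 5: PC=6 exec 'ADD C, 5'. After: A=0 B=1 C=5 D=0 ZF=0 PC=7
Step 6: PC=7 exec 'ADD B, 2'. After: A=0 B=3 C=5 D=0 ZF=0 PC=8
Step 7: PC=8 exec 'ADD A, 1'. After: A=1 B=3 C=5 D=0 ZF=0 PC=9
Step 8: PC=9 exec 'ADD D, 4'. After: A=1 B=3 C=5 D=4 ZF=0 PC=10
Step 9: PC=10 exec 'ADD C, 4'. After: A=1 B=3 C=9 D=4 ZF=0 PC=11
Step 10: PC=11 exec 'ADD A, 1'. After: A=2 B=3 C=9 D=4 ZF=0 PC=12
Step 11: PC=12 exec 'ADD B, 4'. After: A=2 B=7 C=9 D=4 ZF=0 PC=13
Step 12: PC=13 exec 'ADD D, 6'. After: A=2 B=7 C=9 D=10 ZF=0 PC=14
Step 13: PC=14 exec 'HALT'. After: A=2 B=7 C=9 D=10 ZF=0 PC=14 HALTED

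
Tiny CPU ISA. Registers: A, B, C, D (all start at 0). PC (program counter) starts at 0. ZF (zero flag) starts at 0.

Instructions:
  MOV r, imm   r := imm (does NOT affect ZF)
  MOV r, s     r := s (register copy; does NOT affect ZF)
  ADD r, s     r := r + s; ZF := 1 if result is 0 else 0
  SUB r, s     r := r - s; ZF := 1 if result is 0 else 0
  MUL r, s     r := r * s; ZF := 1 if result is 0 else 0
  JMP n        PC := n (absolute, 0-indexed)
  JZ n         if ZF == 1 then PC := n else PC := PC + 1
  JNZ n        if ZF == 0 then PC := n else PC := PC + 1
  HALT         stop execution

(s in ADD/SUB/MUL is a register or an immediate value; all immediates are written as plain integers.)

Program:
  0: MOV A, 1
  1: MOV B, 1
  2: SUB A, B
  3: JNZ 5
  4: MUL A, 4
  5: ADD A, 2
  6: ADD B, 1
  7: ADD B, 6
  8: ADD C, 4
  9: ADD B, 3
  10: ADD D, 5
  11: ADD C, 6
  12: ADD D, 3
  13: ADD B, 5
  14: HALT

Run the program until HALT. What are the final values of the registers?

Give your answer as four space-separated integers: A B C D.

Answer: 2 16 10 8

Derivation:
Step 1: PC=0 exec 'MOV A, 1'. After: A=1 B=0 C=0 D=0 ZF=0 PC=1
Step 2: PC=1 exec 'MOV B, 1'. After: A=1 B=1 C=0 D=0 ZF=0 PC=2
Step 3: PC=2 exec 'SUB A, B'. After: A=0 B=1 C=0 D=0 ZF=1 PC=3
Step 4: PC=3 exec 'JNZ 5'. After: A=0 B=1 C=0 D=0 ZF=1 PC=4
Step 5: PC=4 exec 'MUL A, 4'. After: A=0 B=1 C=0 D=0 ZF=1 PC=5
Step 6: PC=5 exec 'ADD A, 2'. After: A=2 B=1 C=0 D=0 ZF=0 PC=6
Step 7: PC=6 exec 'ADD B, 1'. After: A=2 B=2 C=0 D=0 ZF=0 PC=7
Step 8: PC=7 exec 'ADD B, 6'. After: A=2 B=8 C=0 D=0 ZF=0 PC=8
Step 9: PC=8 exec 'ADD C, 4'. After: A=2 B=8 C=4 D=0 ZF=0 PC=9
Step 10: PC=9 exec 'ADD B, 3'. After: A=2 B=11 C=4 D=0 ZF=0 PC=10
Step 11: PC=10 exec 'ADD D, 5'. After: A=2 B=11 C=4 D=5 ZF=0 PC=11
Step 12: PC=11 exec 'ADD C, 6'. After: A=2 B=11 C=10 D=5 ZF=0 PC=12
Step 13: PC=12 exec 'ADD D, 3'. After: A=2 B=11 C=10 D=8 ZF=0 PC=13
Step 14: PC=13 exec 'ADD B, 5'. After: A=2 B=16 C=10 D=8 ZF=0 PC=14
Step 15: PC=14 exec 'HALT'. After: A=2 B=16 C=10 D=8 ZF=0 PC=14 HALTED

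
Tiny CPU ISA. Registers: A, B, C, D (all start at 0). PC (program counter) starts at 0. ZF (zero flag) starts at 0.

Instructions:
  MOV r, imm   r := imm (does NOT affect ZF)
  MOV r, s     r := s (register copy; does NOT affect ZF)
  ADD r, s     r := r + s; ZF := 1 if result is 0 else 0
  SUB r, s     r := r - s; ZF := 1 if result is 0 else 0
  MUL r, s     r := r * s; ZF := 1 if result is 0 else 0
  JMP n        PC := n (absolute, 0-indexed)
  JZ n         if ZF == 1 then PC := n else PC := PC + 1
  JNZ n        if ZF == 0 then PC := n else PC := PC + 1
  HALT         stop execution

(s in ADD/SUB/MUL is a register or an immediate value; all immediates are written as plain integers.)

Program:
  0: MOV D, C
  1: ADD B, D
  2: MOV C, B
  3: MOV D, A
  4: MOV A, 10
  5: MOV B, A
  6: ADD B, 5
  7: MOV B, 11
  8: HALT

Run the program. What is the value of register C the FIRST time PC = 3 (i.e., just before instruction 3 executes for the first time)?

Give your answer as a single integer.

Step 1: PC=0 exec 'MOV D, C'. After: A=0 B=0 C=0 D=0 ZF=0 PC=1
Step 2: PC=1 exec 'ADD B, D'. After: A=0 B=0 C=0 D=0 ZF=1 PC=2
Step 3: PC=2 exec 'MOV C, B'. After: A=0 B=0 C=0 D=0 ZF=1 PC=3
First time PC=3: C=0

0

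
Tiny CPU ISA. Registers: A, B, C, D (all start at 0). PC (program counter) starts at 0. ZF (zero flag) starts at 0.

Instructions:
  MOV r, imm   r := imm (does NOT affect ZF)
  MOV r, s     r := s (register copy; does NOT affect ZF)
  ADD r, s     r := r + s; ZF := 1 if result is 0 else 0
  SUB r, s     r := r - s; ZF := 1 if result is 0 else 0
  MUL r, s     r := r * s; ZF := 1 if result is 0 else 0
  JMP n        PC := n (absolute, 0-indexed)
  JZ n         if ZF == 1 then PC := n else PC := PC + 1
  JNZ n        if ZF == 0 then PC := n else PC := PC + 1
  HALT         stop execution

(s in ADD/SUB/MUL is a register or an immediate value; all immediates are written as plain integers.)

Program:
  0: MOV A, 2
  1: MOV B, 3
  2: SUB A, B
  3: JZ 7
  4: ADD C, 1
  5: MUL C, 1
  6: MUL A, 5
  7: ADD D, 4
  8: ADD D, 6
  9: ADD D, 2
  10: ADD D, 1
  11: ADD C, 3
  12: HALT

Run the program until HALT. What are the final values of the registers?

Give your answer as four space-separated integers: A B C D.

Step 1: PC=0 exec 'MOV A, 2'. After: A=2 B=0 C=0 D=0 ZF=0 PC=1
Step 2: PC=1 exec 'MOV B, 3'. After: A=2 B=3 C=0 D=0 ZF=0 PC=2
Step 3: PC=2 exec 'SUB A, B'. After: A=-1 B=3 C=0 D=0 ZF=0 PC=3
Step 4: PC=3 exec 'JZ 7'. After: A=-1 B=3 C=0 D=0 ZF=0 PC=4
Step 5: PC=4 exec 'ADD C, 1'. After: A=-1 B=3 C=1 D=0 ZF=0 PC=5
Step 6: PC=5 exec 'MUL C, 1'. After: A=-1 B=3 C=1 D=0 ZF=0 PC=6
Step 7: PC=6 exec 'MUL A, 5'. After: A=-5 B=3 C=1 D=0 ZF=0 PC=7
Step 8: PC=7 exec 'ADD D, 4'. After: A=-5 B=3 C=1 D=4 ZF=0 PC=8
Step 9: PC=8 exec 'ADD D, 6'. After: A=-5 B=3 C=1 D=10 ZF=0 PC=9
Step 10: PC=9 exec 'ADD D, 2'. After: A=-5 B=3 C=1 D=12 ZF=0 PC=10
Step 11: PC=10 exec 'ADD D, 1'. After: A=-5 B=3 C=1 D=13 ZF=0 PC=11
Step 12: PC=11 exec 'ADD C, 3'. After: A=-5 B=3 C=4 D=13 ZF=0 PC=12
Step 13: PC=12 exec 'HALT'. After: A=-5 B=3 C=4 D=13 ZF=0 PC=12 HALTED

Answer: -5 3 4 13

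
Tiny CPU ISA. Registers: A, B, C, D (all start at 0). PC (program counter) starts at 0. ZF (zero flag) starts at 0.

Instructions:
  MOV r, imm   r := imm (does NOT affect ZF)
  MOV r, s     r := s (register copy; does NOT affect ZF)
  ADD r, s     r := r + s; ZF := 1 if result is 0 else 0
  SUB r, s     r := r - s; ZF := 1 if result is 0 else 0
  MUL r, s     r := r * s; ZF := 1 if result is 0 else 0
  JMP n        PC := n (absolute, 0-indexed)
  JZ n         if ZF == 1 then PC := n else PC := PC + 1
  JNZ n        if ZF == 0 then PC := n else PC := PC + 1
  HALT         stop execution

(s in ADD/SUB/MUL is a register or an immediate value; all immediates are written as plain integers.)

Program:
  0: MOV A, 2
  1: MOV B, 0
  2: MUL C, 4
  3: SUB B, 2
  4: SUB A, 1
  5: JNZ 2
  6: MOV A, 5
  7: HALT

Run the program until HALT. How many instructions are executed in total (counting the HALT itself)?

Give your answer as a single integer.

Answer: 12

Derivation:
Step 1: PC=0 exec 'MOV A, 2'. After: A=2 B=0 C=0 D=0 ZF=0 PC=1
Step 2: PC=1 exec 'MOV B, 0'. After: A=2 B=0 C=0 D=0 ZF=0 PC=2
Step 3: PC=2 exec 'MUL C, 4'. After: A=2 B=0 C=0 D=0 ZF=1 PC=3
Step 4: PC=3 exec 'SUB B, 2'. After: A=2 B=-2 C=0 D=0 ZF=0 PC=4
Step 5: PC=4 exec 'SUB A, 1'. After: A=1 B=-2 C=0 D=0 ZF=0 PC=5
Step 6: PC=5 exec 'JNZ 2'. After: A=1 B=-2 C=0 D=0 ZF=0 PC=2
Step 7: PC=2 exec 'MUL C, 4'. After: A=1 B=-2 C=0 D=0 ZF=1 PC=3
Step 8: PC=3 exec 'SUB B, 2'. After: A=1 B=-4 C=0 D=0 ZF=0 PC=4
Step 9: PC=4 exec 'SUB A, 1'. After: A=0 B=-4 C=0 D=0 ZF=1 PC=5
Step 10: PC=5 exec 'JNZ 2'. After: A=0 B=-4 C=0 D=0 ZF=1 PC=6
Step 11: PC=6 exec 'MOV A, 5'. After: A=5 B=-4 C=0 D=0 ZF=1 PC=7
Step 12: PC=7 exec 'HALT'. After: A=5 B=-4 C=0 D=0 ZF=1 PC=7 HALTED
Total instructions executed: 12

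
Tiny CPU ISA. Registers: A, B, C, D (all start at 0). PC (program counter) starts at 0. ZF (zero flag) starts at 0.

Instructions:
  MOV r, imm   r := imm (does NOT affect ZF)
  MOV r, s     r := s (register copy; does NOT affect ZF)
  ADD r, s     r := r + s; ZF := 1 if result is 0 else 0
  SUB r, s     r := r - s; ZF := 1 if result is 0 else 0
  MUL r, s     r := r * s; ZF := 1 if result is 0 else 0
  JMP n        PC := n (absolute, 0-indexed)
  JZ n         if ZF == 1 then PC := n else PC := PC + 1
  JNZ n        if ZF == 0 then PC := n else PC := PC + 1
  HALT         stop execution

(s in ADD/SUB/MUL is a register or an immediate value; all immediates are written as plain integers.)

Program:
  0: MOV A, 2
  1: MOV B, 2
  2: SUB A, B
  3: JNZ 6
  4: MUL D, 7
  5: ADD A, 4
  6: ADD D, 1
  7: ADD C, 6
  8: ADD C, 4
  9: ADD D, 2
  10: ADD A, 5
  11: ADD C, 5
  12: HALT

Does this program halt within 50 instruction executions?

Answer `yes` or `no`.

Answer: yes

Derivation:
Step 1: PC=0 exec 'MOV A, 2'. After: A=2 B=0 C=0 D=0 ZF=0 PC=1
Step 2: PC=1 exec 'MOV B, 2'. After: A=2 B=2 C=0 D=0 ZF=0 PC=2
Step 3: PC=2 exec 'SUB A, B'. After: A=0 B=2 C=0 D=0 ZF=1 PC=3
Step 4: PC=3 exec 'JNZ 6'. After: A=0 B=2 C=0 D=0 ZF=1 PC=4
Step 5: PC=4 exec 'MUL D, 7'. After: A=0 B=2 C=0 D=0 ZF=1 PC=5
Step 6: PC=5 exec 'ADD A, 4'. After: A=4 B=2 C=0 D=0 ZF=0 PC=6
Step 7: PC=6 exec 'ADD D, 1'. After: A=4 B=2 C=0 D=1 ZF=0 PC=7
Step 8: PC=7 exec 'ADD C, 6'. After: A=4 B=2 C=6 D=1 ZF=0 PC=8
Step 9: PC=8 exec 'ADD C, 4'. After: A=4 B=2 C=10 D=1 ZF=0 PC=9
Step 10: PC=9 exec 'ADD D, 2'. After: A=4 B=2 C=10 D=3 ZF=0 PC=10
Step 11: PC=10 exec 'ADD A, 5'. After: A=9 B=2 C=10 D=3 ZF=0 PC=11
Step 12: PC=11 exec 'ADD C, 5'. After: A=9 B=2 C=15 D=3 ZF=0 PC=12
Step 13: PC=12 exec 'HALT'. After: A=9 B=2 C=15 D=3 ZF=0 PC=12 HALTED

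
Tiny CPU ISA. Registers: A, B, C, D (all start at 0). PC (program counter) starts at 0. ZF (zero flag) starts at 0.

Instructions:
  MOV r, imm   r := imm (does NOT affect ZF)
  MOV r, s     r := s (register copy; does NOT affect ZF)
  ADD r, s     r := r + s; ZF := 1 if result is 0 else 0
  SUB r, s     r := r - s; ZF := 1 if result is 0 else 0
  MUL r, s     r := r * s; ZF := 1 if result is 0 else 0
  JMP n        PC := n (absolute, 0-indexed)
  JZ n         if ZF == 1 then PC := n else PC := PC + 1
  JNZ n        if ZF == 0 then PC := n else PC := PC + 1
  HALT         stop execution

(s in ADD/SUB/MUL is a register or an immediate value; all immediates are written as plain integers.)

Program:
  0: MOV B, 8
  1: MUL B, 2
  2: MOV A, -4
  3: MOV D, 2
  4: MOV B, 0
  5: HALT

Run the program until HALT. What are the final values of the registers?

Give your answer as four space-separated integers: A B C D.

Step 1: PC=0 exec 'MOV B, 8'. After: A=0 B=8 C=0 D=0 ZF=0 PC=1
Step 2: PC=1 exec 'MUL B, 2'. After: A=0 B=16 C=0 D=0 ZF=0 PC=2
Step 3: PC=2 exec 'MOV A, -4'. After: A=-4 B=16 C=0 D=0 ZF=0 PC=3
Step 4: PC=3 exec 'MOV D, 2'. After: A=-4 B=16 C=0 D=2 ZF=0 PC=4
Step 5: PC=4 exec 'MOV B, 0'. After: A=-4 B=0 C=0 D=2 ZF=0 PC=5
Step 6: PC=5 exec 'HALT'. After: A=-4 B=0 C=0 D=2 ZF=0 PC=5 HALTED

Answer: -4 0 0 2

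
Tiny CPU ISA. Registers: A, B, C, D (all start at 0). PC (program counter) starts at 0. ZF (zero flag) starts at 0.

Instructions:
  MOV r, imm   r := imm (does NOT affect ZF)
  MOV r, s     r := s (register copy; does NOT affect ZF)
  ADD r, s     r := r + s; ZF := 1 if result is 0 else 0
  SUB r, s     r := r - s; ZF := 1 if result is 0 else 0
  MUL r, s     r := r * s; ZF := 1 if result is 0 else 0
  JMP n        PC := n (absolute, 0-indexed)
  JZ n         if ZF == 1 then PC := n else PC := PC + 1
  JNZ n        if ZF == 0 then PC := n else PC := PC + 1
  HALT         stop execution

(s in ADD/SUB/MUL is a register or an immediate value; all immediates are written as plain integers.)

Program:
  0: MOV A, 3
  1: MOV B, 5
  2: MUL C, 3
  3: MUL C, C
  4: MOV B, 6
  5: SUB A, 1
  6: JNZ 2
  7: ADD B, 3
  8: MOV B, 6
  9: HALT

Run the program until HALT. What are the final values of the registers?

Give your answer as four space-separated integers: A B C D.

Step 1: PC=0 exec 'MOV A, 3'. After: A=3 B=0 C=0 D=0 ZF=0 PC=1
Step 2: PC=1 exec 'MOV B, 5'. After: A=3 B=5 C=0 D=0 ZF=0 PC=2
Step 3: PC=2 exec 'MUL C, 3'. After: A=3 B=5 C=0 D=0 ZF=1 PC=3
Step 4: PC=3 exec 'MUL C, C'. After: A=3 B=5 C=0 D=0 ZF=1 PC=4
Step 5: PC=4 exec 'MOV B, 6'. After: A=3 B=6 C=0 D=0 ZF=1 PC=5
Step 6: PC=5 exec 'SUB A, 1'. After: A=2 B=6 C=0 D=0 ZF=0 PC=6
Step 7: PC=6 exec 'JNZ 2'. After: A=2 B=6 C=0 D=0 ZF=0 PC=2
Step 8: PC=2 exec 'MUL C, 3'. After: A=2 B=6 C=0 D=0 ZF=1 PC=3
Step 9: PC=3 exec 'MUL C, C'. After: A=2 B=6 C=0 D=0 ZF=1 PC=4
Step 10: PC=4 exec 'MOV B, 6'. After: A=2 B=6 C=0 D=0 ZF=1 PC=5
Step 11: PC=5 exec 'SUB A, 1'. After: A=1 B=6 C=0 D=0 ZF=0 PC=6
Step 12: PC=6 exec 'JNZ 2'. After: A=1 B=6 C=0 D=0 ZF=0 PC=2
Step 13: PC=2 exec 'MUL C, 3'. After: A=1 B=6 C=0 D=0 ZF=1 PC=3
Step 14: PC=3 exec 'MUL C, C'. After: A=1 B=6 C=0 D=0 ZF=1 PC=4
Step 15: PC=4 exec 'MOV B, 6'. After: A=1 B=6 C=0 D=0 ZF=1 PC=5
Step 16: PC=5 exec 'SUB A, 1'. After: A=0 B=6 C=0 D=0 ZF=1 PC=6
Step 17: PC=6 exec 'JNZ 2'. After: A=0 B=6 C=0 D=0 ZF=1 PC=7
Step 18: PC=7 exec 'ADD B, 3'. After: A=0 B=9 C=0 D=0 ZF=0 PC=8
Step 19: PC=8 exec 'MOV B, 6'. After: A=0 B=6 C=0 D=0 ZF=0 PC=9
Step 20: PC=9 exec 'HALT'. After: A=0 B=6 C=0 D=0 ZF=0 PC=9 HALTED

Answer: 0 6 0 0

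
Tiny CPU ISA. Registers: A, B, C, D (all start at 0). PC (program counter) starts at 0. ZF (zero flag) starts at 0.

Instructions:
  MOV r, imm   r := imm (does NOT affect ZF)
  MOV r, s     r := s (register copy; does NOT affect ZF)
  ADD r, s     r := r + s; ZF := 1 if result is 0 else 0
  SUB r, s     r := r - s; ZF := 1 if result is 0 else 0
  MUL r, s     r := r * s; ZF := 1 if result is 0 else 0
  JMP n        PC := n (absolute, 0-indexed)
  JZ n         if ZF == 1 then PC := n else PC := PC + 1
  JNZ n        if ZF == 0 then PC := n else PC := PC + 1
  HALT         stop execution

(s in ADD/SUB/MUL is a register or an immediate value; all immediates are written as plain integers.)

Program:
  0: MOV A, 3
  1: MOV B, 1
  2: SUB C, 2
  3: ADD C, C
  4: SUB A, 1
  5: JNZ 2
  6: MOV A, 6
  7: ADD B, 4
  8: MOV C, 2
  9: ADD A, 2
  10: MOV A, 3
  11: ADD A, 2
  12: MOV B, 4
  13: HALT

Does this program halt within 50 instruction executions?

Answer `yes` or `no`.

Answer: yes

Derivation:
Step 1: PC=0 exec 'MOV A, 3'. After: A=3 B=0 C=0 D=0 ZF=0 PC=1
Step 2: PC=1 exec 'MOV B, 1'. After: A=3 B=1 C=0 D=0 ZF=0 PC=2
Step 3: PC=2 exec 'SUB C, 2'. After: A=3 B=1 C=-2 D=0 ZF=0 PC=3
Step 4: PC=3 exec 'ADD C, C'. After: A=3 B=1 C=-4 D=0 ZF=0 PC=4
Step 5: PC=4 exec 'SUB A, 1'. After: A=2 B=1 C=-4 D=0 ZF=0 PC=5
Step 6: PC=5 exec 'JNZ 2'. After: A=2 B=1 C=-4 D=0 ZF=0 PC=2
Step 7: PC=2 exec 'SUB C, 2'. After: A=2 B=1 C=-6 D=0 ZF=0 PC=3
Step 8: PC=3 exec 'ADD C, C'. After: A=2 B=1 C=-12 D=0 ZF=0 PC=4
Step 9: PC=4 exec 'SUB A, 1'. After: A=1 B=1 C=-12 D=0 ZF=0 PC=5
Step 10: PC=5 exec 'JNZ 2'. After: A=1 B=1 C=-12 D=0 ZF=0 PC=2
Step 11: PC=2 exec 'SUB C, 2'. After: A=1 B=1 C=-14 D=0 ZF=0 PC=3
Step 12: PC=3 exec 'ADD C, C'. After: A=1 B=1 C=-28 D=0 ZF=0 PC=4
Step 13: PC=4 exec 'SUB A, 1'. After: A=0 B=1 C=-28 D=0 ZF=1 PC=5
Step 14: PC=5 exec 'JNZ 2'. After: A=0 B=1 C=-28 D=0 ZF=1 PC=6
Step 15: PC=6 exec 'MOV A, 6'. After: A=6 B=1 C=-28 D=0 ZF=1 PC=7
Step 16: PC=7 exec 'ADD B, 4'. After: A=6 B=5 C=-28 D=0 ZF=0 PC=8
Step 17: PC=8 exec 'MOV C, 2'. After: A=6 B=5 C=2 D=0 ZF=0 PC=9
Step 18: PC=9 exec 'ADD A, 2'. After: A=8 B=5 C=2 D=0 ZF=0 PC=10
Step 19: PC=10 exec 'MOV A, 3'. After: A=3 B=5 C=2 D=0 ZF=0 PC=11
Step 20: PC=11 exec 'ADD A, 2'. After: A=5 B=5 C=2 D=0 ZF=0 PC=12
Step 21: PC=12 exec 'MOV B, 4'. After: A=5 B=4 C=2 D=0 ZF=0 PC=13
Step 22: PC=13 exec 'HALT'. After: A=5 B=4 C=2 D=0 ZF=0 PC=13 HALTED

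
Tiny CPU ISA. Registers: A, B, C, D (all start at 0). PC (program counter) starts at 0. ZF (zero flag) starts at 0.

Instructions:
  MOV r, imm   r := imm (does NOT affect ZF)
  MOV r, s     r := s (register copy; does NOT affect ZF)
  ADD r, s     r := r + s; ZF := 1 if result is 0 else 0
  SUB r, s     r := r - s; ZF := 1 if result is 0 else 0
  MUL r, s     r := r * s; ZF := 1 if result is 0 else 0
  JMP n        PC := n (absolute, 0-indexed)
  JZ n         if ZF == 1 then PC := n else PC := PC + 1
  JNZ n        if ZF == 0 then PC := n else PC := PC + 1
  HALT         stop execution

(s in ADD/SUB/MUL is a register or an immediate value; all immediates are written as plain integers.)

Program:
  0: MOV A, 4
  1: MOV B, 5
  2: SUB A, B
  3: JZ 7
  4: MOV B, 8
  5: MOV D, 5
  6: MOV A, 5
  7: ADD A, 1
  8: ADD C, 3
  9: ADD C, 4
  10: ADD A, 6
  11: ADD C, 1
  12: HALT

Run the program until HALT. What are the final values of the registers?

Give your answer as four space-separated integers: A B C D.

Step 1: PC=0 exec 'MOV A, 4'. After: A=4 B=0 C=0 D=0 ZF=0 PC=1
Step 2: PC=1 exec 'MOV B, 5'. After: A=4 B=5 C=0 D=0 ZF=0 PC=2
Step 3: PC=2 exec 'SUB A, B'. After: A=-1 B=5 C=0 D=0 ZF=0 PC=3
Step 4: PC=3 exec 'JZ 7'. After: A=-1 B=5 C=0 D=0 ZF=0 PC=4
Step 5: PC=4 exec 'MOV B, 8'. After: A=-1 B=8 C=0 D=0 ZF=0 PC=5
Step 6: PC=5 exec 'MOV D, 5'. After: A=-1 B=8 C=0 D=5 ZF=0 PC=6
Step 7: PC=6 exec 'MOV A, 5'. After: A=5 B=8 C=0 D=5 ZF=0 PC=7
Step 8: PC=7 exec 'ADD A, 1'. After: A=6 B=8 C=0 D=5 ZF=0 PC=8
Step 9: PC=8 exec 'ADD C, 3'. After: A=6 B=8 C=3 D=5 ZF=0 PC=9
Step 10: PC=9 exec 'ADD C, 4'. After: A=6 B=8 C=7 D=5 ZF=0 PC=10
Step 11: PC=10 exec 'ADD A, 6'. After: A=12 B=8 C=7 D=5 ZF=0 PC=11
Step 12: PC=11 exec 'ADD C, 1'. After: A=12 B=8 C=8 D=5 ZF=0 PC=12
Step 13: PC=12 exec 'HALT'. After: A=12 B=8 C=8 D=5 ZF=0 PC=12 HALTED

Answer: 12 8 8 5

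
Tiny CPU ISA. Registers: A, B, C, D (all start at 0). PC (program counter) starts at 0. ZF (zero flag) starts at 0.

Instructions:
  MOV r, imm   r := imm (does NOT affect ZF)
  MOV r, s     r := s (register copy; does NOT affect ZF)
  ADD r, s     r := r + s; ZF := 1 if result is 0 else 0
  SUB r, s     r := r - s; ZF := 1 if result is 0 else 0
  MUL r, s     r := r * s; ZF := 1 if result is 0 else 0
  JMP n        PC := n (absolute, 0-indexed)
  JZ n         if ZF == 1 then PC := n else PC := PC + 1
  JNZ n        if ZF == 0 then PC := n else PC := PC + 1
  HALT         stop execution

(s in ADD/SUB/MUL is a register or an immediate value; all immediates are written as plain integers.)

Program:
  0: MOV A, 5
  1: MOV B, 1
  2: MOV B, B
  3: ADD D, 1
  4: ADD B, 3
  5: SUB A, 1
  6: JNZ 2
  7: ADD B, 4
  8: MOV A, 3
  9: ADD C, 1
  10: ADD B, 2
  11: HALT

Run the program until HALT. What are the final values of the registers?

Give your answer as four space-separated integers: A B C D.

Step 1: PC=0 exec 'MOV A, 5'. After: A=5 B=0 C=0 D=0 ZF=0 PC=1
Step 2: PC=1 exec 'MOV B, 1'. After: A=5 B=1 C=0 D=0 ZF=0 PC=2
Step 3: PC=2 exec 'MOV B, B'. After: A=5 B=1 C=0 D=0 ZF=0 PC=3
Step 4: PC=3 exec 'ADD D, 1'. After: A=5 B=1 C=0 D=1 ZF=0 PC=4
Step 5: PC=4 exec 'ADD B, 3'. After: A=5 B=4 C=0 D=1 ZF=0 PC=5
Step 6: PC=5 exec 'SUB A, 1'. After: A=4 B=4 C=0 D=1 ZF=0 PC=6
Step 7: PC=6 exec 'JNZ 2'. After: A=4 B=4 C=0 D=1 ZF=0 PC=2
Step 8: PC=2 exec 'MOV B, B'. After: A=4 B=4 C=0 D=1 ZF=0 PC=3
Step 9: PC=3 exec 'ADD D, 1'. After: A=4 B=4 C=0 D=2 ZF=0 PC=4
Step 10: PC=4 exec 'ADD B, 3'. After: A=4 B=7 C=0 D=2 ZF=0 PC=5
Step 11: PC=5 exec 'SUB A, 1'. After: A=3 B=7 C=0 D=2 ZF=0 PC=6
Step 12: PC=6 exec 'JNZ 2'. After: A=3 B=7 C=0 D=2 ZF=0 PC=2
Step 13: PC=2 exec 'MOV B, B'. After: A=3 B=7 C=0 D=2 ZF=0 PC=3
Step 14: PC=3 exec 'ADD D, 1'. After: A=3 B=7 C=0 D=3 ZF=0 PC=4
Step 15: PC=4 exec 'ADD B, 3'. After: A=3 B=10 C=0 D=3 ZF=0 PC=5
Step 16: PC=5 exec 'SUB A, 1'. After: A=2 B=10 C=0 D=3 ZF=0 PC=6
Step 17: PC=6 exec 'JNZ 2'. After: A=2 B=10 C=0 D=3 ZF=0 PC=2
Step 18: PC=2 exec 'MOV B, B'. After: A=2 B=10 C=0 D=3 ZF=0 PC=3
Step 19: PC=3 exec 'ADD D, 1'. After: A=2 B=10 C=0 D=4 ZF=0 PC=4
Step 20: PC=4 exec 'ADD B, 3'. After: A=2 B=13 C=0 D=4 ZF=0 PC=5
Step 21: PC=5 exec 'SUB A, 1'. After: A=1 B=13 C=0 D=4 ZF=0 PC=6
Step 22: PC=6 exec 'JNZ 2'. After: A=1 B=13 C=0 D=4 ZF=0 PC=2
Step 23: PC=2 exec 'MOV B, B'. After: A=1 B=13 C=0 D=4 ZF=0 PC=3
Step 24: PC=3 exec 'ADD D, 1'. After: A=1 B=13 C=0 D=5 ZF=0 PC=4
Step 25: PC=4 exec 'ADD B, 3'. After: A=1 B=16 C=0 D=5 ZF=0 PC=5
Step 26: PC=5 exec 'SUB A, 1'. After: A=0 B=16 C=0 D=5 ZF=1 PC=6
Step 27: PC=6 exec 'JNZ 2'. After: A=0 B=16 C=0 D=5 ZF=1 PC=7
Step 28: PC=7 exec 'ADD B, 4'. After: A=0 B=20 C=0 D=5 ZF=0 PC=8
Step 29: PC=8 exec 'MOV A, 3'. After: A=3 B=20 C=0 D=5 ZF=0 PC=9
Step 30: PC=9 exec 'ADD C, 1'. After: A=3 B=20 C=1 D=5 ZF=0 PC=10
Step 31: PC=10 exec 'ADD B, 2'. After: A=3 B=22 C=1 D=5 ZF=0 PC=11
Step 32: PC=11 exec 'HALT'. After: A=3 B=22 C=1 D=5 ZF=0 PC=11 HALTED

Answer: 3 22 1 5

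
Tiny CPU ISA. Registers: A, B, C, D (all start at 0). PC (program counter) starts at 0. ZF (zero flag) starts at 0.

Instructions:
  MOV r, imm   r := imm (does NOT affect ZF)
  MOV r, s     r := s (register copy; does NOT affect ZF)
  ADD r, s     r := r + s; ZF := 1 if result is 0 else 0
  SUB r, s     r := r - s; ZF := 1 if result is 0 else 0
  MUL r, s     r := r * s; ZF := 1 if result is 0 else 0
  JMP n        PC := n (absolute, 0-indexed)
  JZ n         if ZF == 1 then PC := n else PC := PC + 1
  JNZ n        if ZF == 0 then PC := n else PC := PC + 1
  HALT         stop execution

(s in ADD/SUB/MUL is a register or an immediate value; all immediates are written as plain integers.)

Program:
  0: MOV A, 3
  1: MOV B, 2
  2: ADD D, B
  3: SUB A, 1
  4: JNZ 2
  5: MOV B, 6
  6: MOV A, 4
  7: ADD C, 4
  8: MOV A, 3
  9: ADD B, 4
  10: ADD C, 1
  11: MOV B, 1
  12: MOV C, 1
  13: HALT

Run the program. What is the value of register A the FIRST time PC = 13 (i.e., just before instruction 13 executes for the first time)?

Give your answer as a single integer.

Step 1: PC=0 exec 'MOV A, 3'. After: A=3 B=0 C=0 D=0 ZF=0 PC=1
Step 2: PC=1 exec 'MOV B, 2'. After: A=3 B=2 C=0 D=0 ZF=0 PC=2
Step 3: PC=2 exec 'ADD D, B'. After: A=3 B=2 C=0 D=2 ZF=0 PC=3
Step 4: PC=3 exec 'SUB A, 1'. After: A=2 B=2 C=0 D=2 ZF=0 PC=4
Step 5: PC=4 exec 'JNZ 2'. After: A=2 B=2 C=0 D=2 ZF=0 PC=2
Step 6: PC=2 exec 'ADD D, B'. After: A=2 B=2 C=0 D=4 ZF=0 PC=3
Step 7: PC=3 exec 'SUB A, 1'. After: A=1 B=2 C=0 D=4 ZF=0 PC=4
Step 8: PC=4 exec 'JNZ 2'. After: A=1 B=2 C=0 D=4 ZF=0 PC=2
Step 9: PC=2 exec 'ADD D, B'. After: A=1 B=2 C=0 D=6 ZF=0 PC=3
Step 10: PC=3 exec 'SUB A, 1'. After: A=0 B=2 C=0 D=6 ZF=1 PC=4
Step 11: PC=4 exec 'JNZ 2'. After: A=0 B=2 C=0 D=6 ZF=1 PC=5
Step 12: PC=5 exec 'MOV B, 6'. After: A=0 B=6 C=0 D=6 ZF=1 PC=6
Step 13: PC=6 exec 'MOV A, 4'. After: A=4 B=6 C=0 D=6 ZF=1 PC=7
Step 14: PC=7 exec 'ADD C, 4'. After: A=4 B=6 C=4 D=6 ZF=0 PC=8
Step 15: PC=8 exec 'MOV A, 3'. After: A=3 B=6 C=4 D=6 ZF=0 PC=9
Step 16: PC=9 exec 'ADD B, 4'. After: A=3 B=10 C=4 D=6 ZF=0 PC=10
Step 17: PC=10 exec 'ADD C, 1'. After: A=3 B=10 C=5 D=6 ZF=0 PC=11
Step 18: PC=11 exec 'MOV B, 1'. After: A=3 B=1 C=5 D=6 ZF=0 PC=12
Step 19: PC=12 exec 'MOV C, 1'. After: A=3 B=1 C=1 D=6 ZF=0 PC=13
First time PC=13: A=3

3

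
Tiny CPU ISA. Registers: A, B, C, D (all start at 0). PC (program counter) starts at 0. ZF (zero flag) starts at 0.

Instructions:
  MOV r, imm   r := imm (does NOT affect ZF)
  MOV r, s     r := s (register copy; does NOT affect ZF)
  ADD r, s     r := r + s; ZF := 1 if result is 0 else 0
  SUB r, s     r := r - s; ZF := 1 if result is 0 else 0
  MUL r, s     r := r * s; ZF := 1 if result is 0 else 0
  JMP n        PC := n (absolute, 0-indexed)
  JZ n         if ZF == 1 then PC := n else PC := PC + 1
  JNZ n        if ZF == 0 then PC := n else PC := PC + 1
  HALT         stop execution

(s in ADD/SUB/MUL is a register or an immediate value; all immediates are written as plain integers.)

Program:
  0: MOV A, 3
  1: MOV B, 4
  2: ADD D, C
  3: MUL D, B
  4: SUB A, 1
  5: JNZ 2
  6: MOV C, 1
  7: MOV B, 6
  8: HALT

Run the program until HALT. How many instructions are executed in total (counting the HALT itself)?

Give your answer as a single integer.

Answer: 17

Derivation:
Step 1: PC=0 exec 'MOV A, 3'. After: A=3 B=0 C=0 D=0 ZF=0 PC=1
Step 2: PC=1 exec 'MOV B, 4'. After: A=3 B=4 C=0 D=0 ZF=0 PC=2
Step 3: PC=2 exec 'ADD D, C'. After: A=3 B=4 C=0 D=0 ZF=1 PC=3
Step 4: PC=3 exec 'MUL D, B'. After: A=3 B=4 C=0 D=0 ZF=1 PC=4
Step 5: PC=4 exec 'SUB A, 1'. After: A=2 B=4 C=0 D=0 ZF=0 PC=5
Step 6: PC=5 exec 'JNZ 2'. After: A=2 B=4 C=0 D=0 ZF=0 PC=2
Step 7: PC=2 exec 'ADD D, C'. After: A=2 B=4 C=0 D=0 ZF=1 PC=3
Step 8: PC=3 exec 'MUL D, B'. After: A=2 B=4 C=0 D=0 ZF=1 PC=4
Step 9: PC=4 exec 'SUB A, 1'. After: A=1 B=4 C=0 D=0 ZF=0 PC=5
Step 10: PC=5 exec 'JNZ 2'. After: A=1 B=4 C=0 D=0 ZF=0 PC=2
Step 11: PC=2 exec 'ADD D, C'. After: A=1 B=4 C=0 D=0 ZF=1 PC=3
Step 12: PC=3 exec 'MUL D, B'. After: A=1 B=4 C=0 D=0 ZF=1 PC=4
Step 13: PC=4 exec 'SUB A, 1'. After: A=0 B=4 C=0 D=0 ZF=1 PC=5
Step 14: PC=5 exec 'JNZ 2'. After: A=0 B=4 C=0 D=0 ZF=1 PC=6
Step 15: PC=6 exec 'MOV C, 1'. After: A=0 B=4 C=1 D=0 ZF=1 PC=7
Step 16: PC=7 exec 'MOV B, 6'. After: A=0 B=6 C=1 D=0 ZF=1 PC=8
Step 17: PC=8 exec 'HALT'. After: A=0 B=6 C=1 D=0 ZF=1 PC=8 HALTED
Total instructions executed: 17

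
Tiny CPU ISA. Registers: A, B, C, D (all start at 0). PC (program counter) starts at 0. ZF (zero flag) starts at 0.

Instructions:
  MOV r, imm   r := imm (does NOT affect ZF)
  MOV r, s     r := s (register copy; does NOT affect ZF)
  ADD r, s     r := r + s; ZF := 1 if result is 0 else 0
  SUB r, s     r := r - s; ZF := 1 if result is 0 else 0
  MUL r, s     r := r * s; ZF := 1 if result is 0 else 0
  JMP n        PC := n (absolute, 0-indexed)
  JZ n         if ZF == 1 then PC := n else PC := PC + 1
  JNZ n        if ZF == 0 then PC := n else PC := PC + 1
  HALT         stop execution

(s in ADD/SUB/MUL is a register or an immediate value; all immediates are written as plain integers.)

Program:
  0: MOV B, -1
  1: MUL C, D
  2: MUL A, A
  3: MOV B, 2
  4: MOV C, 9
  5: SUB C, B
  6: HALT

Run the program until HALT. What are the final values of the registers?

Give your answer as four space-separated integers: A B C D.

Step 1: PC=0 exec 'MOV B, -1'. After: A=0 B=-1 C=0 D=0 ZF=0 PC=1
Step 2: PC=1 exec 'MUL C, D'. After: A=0 B=-1 C=0 D=0 ZF=1 PC=2
Step 3: PC=2 exec 'MUL A, A'. After: A=0 B=-1 C=0 D=0 ZF=1 PC=3
Step 4: PC=3 exec 'MOV B, 2'. After: A=0 B=2 C=0 D=0 ZF=1 PC=4
Step 5: PC=4 exec 'MOV C, 9'. After: A=0 B=2 C=9 D=0 ZF=1 PC=5
Step 6: PC=5 exec 'SUB C, B'. After: A=0 B=2 C=7 D=0 ZF=0 PC=6
Step 7: PC=6 exec 'HALT'. After: A=0 B=2 C=7 D=0 ZF=0 PC=6 HALTED

Answer: 0 2 7 0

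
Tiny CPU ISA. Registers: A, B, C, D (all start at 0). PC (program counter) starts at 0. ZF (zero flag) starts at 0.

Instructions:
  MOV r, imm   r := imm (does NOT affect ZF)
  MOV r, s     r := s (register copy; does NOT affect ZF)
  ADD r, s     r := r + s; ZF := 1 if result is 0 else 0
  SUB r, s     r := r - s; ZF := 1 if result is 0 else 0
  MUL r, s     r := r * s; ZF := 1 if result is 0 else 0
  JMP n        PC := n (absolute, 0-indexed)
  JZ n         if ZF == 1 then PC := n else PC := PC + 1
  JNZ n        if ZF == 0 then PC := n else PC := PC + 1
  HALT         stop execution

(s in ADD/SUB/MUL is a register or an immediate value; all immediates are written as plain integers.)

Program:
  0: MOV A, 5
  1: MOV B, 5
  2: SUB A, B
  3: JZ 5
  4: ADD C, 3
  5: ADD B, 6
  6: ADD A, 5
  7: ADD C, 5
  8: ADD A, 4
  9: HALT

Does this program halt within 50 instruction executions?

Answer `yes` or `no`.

Step 1: PC=0 exec 'MOV A, 5'. After: A=5 B=0 C=0 D=0 ZF=0 PC=1
Step 2: PC=1 exec 'MOV B, 5'. After: A=5 B=5 C=0 D=0 ZF=0 PC=2
Step 3: PC=2 exec 'SUB A, B'. After: A=0 B=5 C=0 D=0 ZF=1 PC=3
Step 4: PC=3 exec 'JZ 5'. After: A=0 B=5 C=0 D=0 ZF=1 PC=5
Step 5: PC=5 exec 'ADD B, 6'. After: A=0 B=11 C=0 D=0 ZF=0 PC=6
Step 6: PC=6 exec 'ADD A, 5'. After: A=5 B=11 C=0 D=0 ZF=0 PC=7
Step 7: PC=7 exec 'ADD C, 5'. After: A=5 B=11 C=5 D=0 ZF=0 PC=8
Step 8: PC=8 exec 'ADD A, 4'. After: A=9 B=11 C=5 D=0 ZF=0 PC=9
Step 9: PC=9 exec 'HALT'. After: A=9 B=11 C=5 D=0 ZF=0 PC=9 HALTED

Answer: yes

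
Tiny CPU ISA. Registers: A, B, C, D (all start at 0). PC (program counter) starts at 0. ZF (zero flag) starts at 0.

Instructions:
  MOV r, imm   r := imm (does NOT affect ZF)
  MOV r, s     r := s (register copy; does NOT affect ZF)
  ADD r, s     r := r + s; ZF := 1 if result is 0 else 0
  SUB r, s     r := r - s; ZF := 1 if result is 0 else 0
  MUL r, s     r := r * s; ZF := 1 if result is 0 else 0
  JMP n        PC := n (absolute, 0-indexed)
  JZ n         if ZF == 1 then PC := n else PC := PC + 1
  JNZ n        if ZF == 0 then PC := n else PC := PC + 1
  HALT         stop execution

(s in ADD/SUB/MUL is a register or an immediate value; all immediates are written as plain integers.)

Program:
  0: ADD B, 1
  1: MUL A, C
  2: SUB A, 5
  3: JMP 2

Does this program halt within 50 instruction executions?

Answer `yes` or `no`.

Step 1: PC=0 exec 'ADD B, 1'. After: A=0 B=1 C=0 D=0 ZF=0 PC=1
Step 2: PC=1 exec 'MUL A, C'. After: A=0 B=1 C=0 D=0 ZF=1 PC=2
Step 3: PC=2 exec 'SUB A, 5'. After: A=-5 B=1 C=0 D=0 ZF=0 PC=3
Step 4: PC=3 exec 'JMP 2'. After: A=-5 B=1 C=0 D=0 ZF=0 PC=2
Step 5: PC=2 exec 'SUB A, 5'. After: A=-10 B=1 C=0 D=0 ZF=0 PC=3
Step 6: PC=3 exec 'JMP 2'. After: A=-10 B=1 C=0 D=0 ZF=0 PC=2
Step 7: PC=2 exec 'SUB A, 5'. After: A=-15 B=1 C=0 D=0 ZF=0 PC=3
Step 8: PC=3 exec 'JMP 2'. After: A=-15 B=1 C=0 D=0 ZF=0 PC=2
Step 9: PC=2 exec 'SUB A, 5'. After: A=-20 B=1 C=0 D=0 ZF=0 PC=3
Step 10: PC=3 exec 'JMP 2'. After: A=-20 B=1 C=0 D=0 ZF=0 PC=2
Step 11: PC=2 exec 'SUB A, 5'. After: A=-25 B=1 C=0 D=0 ZF=0 PC=3
Step 12: PC=3 exec 'JMP 2'. After: A=-25 B=1 C=0 D=0 ZF=0 PC=2
Step 13: PC=2 exec 'SUB A, 5'. After: A=-30 B=1 C=0 D=0 ZF=0 PC=3
Step 14: PC=3 exec 'JMP 2'. After: A=-30 B=1 C=0 D=0 ZF=0 PC=2
Step 15: PC=2 exec 'SUB A, 5'. After: A=-35 B=1 C=0 D=0 ZF=0 PC=3
After 50 steps: not halted. PC revisits the same instructions with no path to HALT; will never halt.

Answer: no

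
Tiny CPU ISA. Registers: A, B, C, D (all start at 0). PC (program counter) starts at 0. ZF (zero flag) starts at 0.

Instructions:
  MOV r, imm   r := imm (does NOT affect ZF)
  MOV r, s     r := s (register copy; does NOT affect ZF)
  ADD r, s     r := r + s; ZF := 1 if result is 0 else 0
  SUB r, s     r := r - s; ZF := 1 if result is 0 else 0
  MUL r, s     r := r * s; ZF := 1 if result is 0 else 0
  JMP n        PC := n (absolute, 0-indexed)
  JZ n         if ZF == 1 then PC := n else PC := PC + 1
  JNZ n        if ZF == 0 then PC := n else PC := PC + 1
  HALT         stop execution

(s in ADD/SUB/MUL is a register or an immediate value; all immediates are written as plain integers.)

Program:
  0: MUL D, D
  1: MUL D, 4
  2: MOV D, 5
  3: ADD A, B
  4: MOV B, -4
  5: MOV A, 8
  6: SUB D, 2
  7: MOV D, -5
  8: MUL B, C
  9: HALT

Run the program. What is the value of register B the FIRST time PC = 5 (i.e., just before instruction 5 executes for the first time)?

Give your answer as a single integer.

Step 1: PC=0 exec 'MUL D, D'. After: A=0 B=0 C=0 D=0 ZF=1 PC=1
Step 2: PC=1 exec 'MUL D, 4'. After: A=0 B=0 C=0 D=0 ZF=1 PC=2
Step 3: PC=2 exec 'MOV D, 5'. After: A=0 B=0 C=0 D=5 ZF=1 PC=3
Step 4: PC=3 exec 'ADD A, B'. After: A=0 B=0 C=0 D=5 ZF=1 PC=4
Step 5: PC=4 exec 'MOV B, -4'. After: A=0 B=-4 C=0 D=5 ZF=1 PC=5
First time PC=5: B=-4

-4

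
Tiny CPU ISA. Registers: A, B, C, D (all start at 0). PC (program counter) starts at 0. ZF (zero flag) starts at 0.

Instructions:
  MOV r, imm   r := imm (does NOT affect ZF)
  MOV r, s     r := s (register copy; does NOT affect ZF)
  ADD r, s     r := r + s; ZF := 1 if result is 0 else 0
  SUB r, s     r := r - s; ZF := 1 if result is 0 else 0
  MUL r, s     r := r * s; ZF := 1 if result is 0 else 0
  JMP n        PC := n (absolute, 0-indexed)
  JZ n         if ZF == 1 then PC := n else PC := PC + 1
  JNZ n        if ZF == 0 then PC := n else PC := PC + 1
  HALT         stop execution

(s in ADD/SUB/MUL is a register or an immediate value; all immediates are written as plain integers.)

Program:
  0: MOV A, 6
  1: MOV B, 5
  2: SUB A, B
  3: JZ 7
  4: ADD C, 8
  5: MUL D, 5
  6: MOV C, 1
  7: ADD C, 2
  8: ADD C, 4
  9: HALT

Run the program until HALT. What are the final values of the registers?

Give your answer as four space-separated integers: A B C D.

Answer: 1 5 7 0

Derivation:
Step 1: PC=0 exec 'MOV A, 6'. After: A=6 B=0 C=0 D=0 ZF=0 PC=1
Step 2: PC=1 exec 'MOV B, 5'. After: A=6 B=5 C=0 D=0 ZF=0 PC=2
Step 3: PC=2 exec 'SUB A, B'. After: A=1 B=5 C=0 D=0 ZF=0 PC=3
Step 4: PC=3 exec 'JZ 7'. After: A=1 B=5 C=0 D=0 ZF=0 PC=4
Step 5: PC=4 exec 'ADD C, 8'. After: A=1 B=5 C=8 D=0 ZF=0 PC=5
Step 6: PC=5 exec 'MUL D, 5'. After: A=1 B=5 C=8 D=0 ZF=1 PC=6
Step 7: PC=6 exec 'MOV C, 1'. After: A=1 B=5 C=1 D=0 ZF=1 PC=7
Step 8: PC=7 exec 'ADD C, 2'. After: A=1 B=5 C=3 D=0 ZF=0 PC=8
Step 9: PC=8 exec 'ADD C, 4'. After: A=1 B=5 C=7 D=0 ZF=0 PC=9
Step 10: PC=9 exec 'HALT'. After: A=1 B=5 C=7 D=0 ZF=0 PC=9 HALTED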